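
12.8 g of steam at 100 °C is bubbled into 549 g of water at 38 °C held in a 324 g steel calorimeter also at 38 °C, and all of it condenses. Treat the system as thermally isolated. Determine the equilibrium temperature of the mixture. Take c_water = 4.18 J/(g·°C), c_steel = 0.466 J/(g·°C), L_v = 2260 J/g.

Energy balance with sensible and latent terms:
steam→water at 100 °C releases m L_v = 12.8×2260 = 28928
  condensed water 100 °C→T: 53.5(T − 100)
  water warms: 549×4.18×(T − 38) = 2294.8(T − 38)
  cup: 150.98(T − 38)
2499.3 T = 28928 + 5350.4 + 92941 = 127219
T ≈ 50.90 °C, under the boiling point, so the assumption holds.

T_f ≈ 50.9 °C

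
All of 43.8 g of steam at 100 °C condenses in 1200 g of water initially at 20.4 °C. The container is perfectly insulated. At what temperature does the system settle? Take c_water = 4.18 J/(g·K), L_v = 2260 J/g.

Heat gained plus heat lost sum to zero:
condense steam: −43.8×2260 = −98988
  condensed water 100 °C→T: 183.08(T − 100)
  water warms: 1200×4.18×(T − 20.4) = 5016(T − 20.4)
5199.1 T = 98988 + 18308 + 102326 = 219623
T ≈ 42.24 °C (< 100 °C, so full condensation is consistent).

T_f ≈ 42.2 °C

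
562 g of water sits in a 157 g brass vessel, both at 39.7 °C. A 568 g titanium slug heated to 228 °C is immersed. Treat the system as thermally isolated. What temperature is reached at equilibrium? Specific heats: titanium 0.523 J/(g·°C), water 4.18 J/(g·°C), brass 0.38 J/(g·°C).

T_f is the heat-capacity-weighted average of the initial temperatures:
T_f = (297.06×228 + 2349.2×39.7 + 59.66×39.7) / (297.06 + 2349.2 + 59.66)
    = 163361 / 2705.9 ≈ 60.37 °C

T_f ≈ 60.4 °C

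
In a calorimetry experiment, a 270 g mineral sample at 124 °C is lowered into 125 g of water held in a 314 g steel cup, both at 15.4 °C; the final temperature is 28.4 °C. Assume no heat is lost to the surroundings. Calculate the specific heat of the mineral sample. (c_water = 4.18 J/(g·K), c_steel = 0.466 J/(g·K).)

c ≈ 0.337 J/(g·K)

Energy conservation, ΣQ = 0:
270·c·(28.4 − 124) + 125·4.18·(28.4 − 15.4) + 314·0.466·(28.4 − 15.4) = 0
-25812 c = -8694.7
c = -8694.7/-25812 ≈ 0.3368 J/(g·K)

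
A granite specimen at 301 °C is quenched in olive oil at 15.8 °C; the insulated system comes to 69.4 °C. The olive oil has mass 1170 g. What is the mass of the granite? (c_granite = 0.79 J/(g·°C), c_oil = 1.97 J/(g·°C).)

m ≈ 675 g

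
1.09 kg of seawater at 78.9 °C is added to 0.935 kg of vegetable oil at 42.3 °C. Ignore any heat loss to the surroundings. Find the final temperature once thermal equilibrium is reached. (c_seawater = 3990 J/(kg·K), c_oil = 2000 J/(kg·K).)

T_f ≈ 67.9 °C

Set heat shed by the hot body equal to heat absorbed by the cold body:
1.09·3990·(78.9 − T) = 0.935·2000·(T − 42.3)
4349.1(78.9 − T) = 1870(T − 42.3)
6219.1 T = 422245  ⇒  T ≈ 67.89 °C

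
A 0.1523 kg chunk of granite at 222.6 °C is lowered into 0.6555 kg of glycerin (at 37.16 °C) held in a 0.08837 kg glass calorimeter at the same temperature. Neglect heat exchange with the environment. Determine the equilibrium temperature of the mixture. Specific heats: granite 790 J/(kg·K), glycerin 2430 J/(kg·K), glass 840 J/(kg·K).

T_f ≈ 49.6 °C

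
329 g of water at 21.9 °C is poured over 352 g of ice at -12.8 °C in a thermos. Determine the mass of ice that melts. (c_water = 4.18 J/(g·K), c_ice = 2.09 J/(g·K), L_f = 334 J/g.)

Heat available from the water dropping to 0 °C: 329×4.18×21.9 = 30117 J.
Of that, 352×2.09×12.8 = 9416.7 J goes to bring the ice to 0 °C, leaving 20701 J.
To melt every bit of ice: 352×334 = 117568 J.
That's not enough to melt it all — equilibrium is at 0 °C with ice remaining.
m_melted×334 = 20701  ⇒  m_melted ≈ 61.98 g.

m_melted ≈ 62 g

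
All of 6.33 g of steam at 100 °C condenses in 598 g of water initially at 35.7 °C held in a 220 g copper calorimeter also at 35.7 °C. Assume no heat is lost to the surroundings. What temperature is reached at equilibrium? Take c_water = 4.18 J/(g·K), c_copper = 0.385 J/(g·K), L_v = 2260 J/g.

T_f ≈ 41.8 °C

Sum of m c ΔT and latent-heat terms is zero:
latent heat released on condensation: 6.33×2260 = 14306; condensed water 100 °C→T: 26.46(T − 100); water warms: 598×4.18×(T − 35.7) = 2499.6(T − 35.7); cup: 84.7(T − 35.7)
2610.8 T = 14306 + 2645.9 + 92261 = 109213
T ≈ 41.83 °C (< 100 °C, so full condensation is consistent).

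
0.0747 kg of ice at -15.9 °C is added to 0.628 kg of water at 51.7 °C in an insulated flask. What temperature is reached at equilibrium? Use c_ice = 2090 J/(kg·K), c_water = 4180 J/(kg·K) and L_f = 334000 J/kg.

T_f ≈ 36.9 °C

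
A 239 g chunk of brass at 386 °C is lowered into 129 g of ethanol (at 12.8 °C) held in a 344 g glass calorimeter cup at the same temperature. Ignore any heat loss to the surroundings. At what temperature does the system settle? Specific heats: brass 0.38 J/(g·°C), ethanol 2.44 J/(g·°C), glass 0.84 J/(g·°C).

T_f ≈ 61.6 °C

T_f = Σ m_i c_i T_i / Σ m_i c_i:
T_f = (90.82*386 + 314.76*12.8 + 288.96*12.8) / (90.82 + 314.76 + 288.96)
    = 42784 / 694.54 ≈ 61.60 °C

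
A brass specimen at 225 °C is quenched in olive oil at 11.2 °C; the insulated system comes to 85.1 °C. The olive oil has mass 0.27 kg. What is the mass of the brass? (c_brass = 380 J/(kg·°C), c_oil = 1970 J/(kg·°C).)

m ≈ 0.739 kg

Net heat exchanged in the isolated system is zero:
m×380×(85.1 − 225) + 0.27×1970×(85.1 − 11.2) = 0
-53162 m = -39307
m = -39307/-53162 ≈ 0.7394 kg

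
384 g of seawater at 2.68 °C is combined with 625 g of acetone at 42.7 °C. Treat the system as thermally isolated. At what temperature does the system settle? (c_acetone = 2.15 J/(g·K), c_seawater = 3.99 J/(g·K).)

T_f ≈ 21.4 °C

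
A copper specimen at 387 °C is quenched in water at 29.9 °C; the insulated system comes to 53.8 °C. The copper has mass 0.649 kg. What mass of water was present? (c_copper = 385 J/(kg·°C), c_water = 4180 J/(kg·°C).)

Setting the total heat transfer to zero:
0.649×385×(53.8 − 387) + m×4180×(53.8 − 29.9) = 0
99902 m = 83255
m = 83255/99902 ≈ 0.8334 kg

m ≈ 0.833 kg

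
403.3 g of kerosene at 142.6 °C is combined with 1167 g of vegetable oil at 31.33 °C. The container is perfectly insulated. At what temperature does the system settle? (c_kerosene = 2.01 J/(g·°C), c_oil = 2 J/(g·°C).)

Set heat shed by the hot body equal to heat absorbed by the cold body:
403.3×2.01×(142.6 − T) = 1167×2×(T − 31.33)
810.63(142.6 − T) = 2334(T − 31.33)
3144.6 T = 188720  ⇒  T ≈ 60.01 °C

T_f ≈ 60.0 °C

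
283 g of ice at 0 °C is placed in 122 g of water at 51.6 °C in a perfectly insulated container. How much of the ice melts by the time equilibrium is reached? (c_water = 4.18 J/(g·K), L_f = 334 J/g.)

Water can give up m c ΔT = 122×4.18×51.6 = 26314 J before reaching 0 °C.
Melting all 283 g of ice would need 283×334 = 94522 J.
That's not enough to melt it all — equilibrium is at 0 °C with ice remaining.
m_melted×334 = 26314  ⇒  m_melted ≈ 78.78 g.

m_melted ≈ 78.8 g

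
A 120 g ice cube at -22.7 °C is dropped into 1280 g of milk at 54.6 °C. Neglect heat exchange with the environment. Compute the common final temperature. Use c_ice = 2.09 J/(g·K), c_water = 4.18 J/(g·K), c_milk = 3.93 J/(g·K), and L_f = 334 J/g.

T_f ≈ 41.4 °C

Energy balance with sensible and latent terms:
ice -22.7→0 °C: 120·2.09·22.7 = 5693.2
  latent heat to melt: 120·334 = 40080
  warm the meltwater: 501.6 T
  milk: 5030.4(T − 54.6)
5532 T = 274660 − 45773 = 228887
T ≈ 41.38 °C. Since T > 0 °C, the all-ice-melts assumption holds.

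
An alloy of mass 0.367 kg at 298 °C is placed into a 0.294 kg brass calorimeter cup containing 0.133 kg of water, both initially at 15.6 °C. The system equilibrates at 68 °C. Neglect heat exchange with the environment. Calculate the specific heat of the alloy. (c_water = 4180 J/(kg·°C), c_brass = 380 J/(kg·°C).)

c ≈ 414 J/(kg·°C)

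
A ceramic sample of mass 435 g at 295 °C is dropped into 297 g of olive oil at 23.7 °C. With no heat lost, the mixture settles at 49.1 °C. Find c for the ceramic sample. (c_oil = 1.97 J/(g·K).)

c ≈ 0.139 J/(g·K)

Setting the total heat transfer to zero:
435×c×(49.1 − 295) + 297×1.97×(49.1 − 23.7) = 0
-106966 c = -14861
c = -14861/-106966 ≈ 0.1389 J/(g·K)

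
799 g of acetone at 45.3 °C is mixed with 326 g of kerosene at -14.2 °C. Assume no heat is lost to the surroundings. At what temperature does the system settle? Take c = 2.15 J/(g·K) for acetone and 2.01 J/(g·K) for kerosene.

T_f ≈ 28.9 °C

T_f is the heat-capacity-weighted average of the initial temperatures:
T_f = (1717.8*45.3 + 655.26*(-14.2)) / (1717.8 + 655.26)
    = 68514 / 2373.1 ≈ 28.87 °C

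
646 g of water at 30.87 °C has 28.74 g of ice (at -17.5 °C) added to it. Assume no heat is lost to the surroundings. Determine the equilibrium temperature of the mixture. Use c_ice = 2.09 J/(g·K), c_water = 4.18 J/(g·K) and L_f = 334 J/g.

T_f ≈ 25.8 °C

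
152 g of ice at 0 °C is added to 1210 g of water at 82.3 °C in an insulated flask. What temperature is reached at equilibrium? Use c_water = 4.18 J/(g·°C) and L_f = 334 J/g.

T_f ≈ 64.2 °C

Conservation of energy gives ΣQ = 0:
melt ice: 152×334 = 50768
  meltwater 0→T: 152×4.18×T = 635.36 T
  water cools: 1210×4.18×(T − 82.3) = 5057.8(T − 82.3)
5693.2 T = 416257 − 50768 = 365489
T ≈ 64.20 °C (positive, so assuming full melt was valid).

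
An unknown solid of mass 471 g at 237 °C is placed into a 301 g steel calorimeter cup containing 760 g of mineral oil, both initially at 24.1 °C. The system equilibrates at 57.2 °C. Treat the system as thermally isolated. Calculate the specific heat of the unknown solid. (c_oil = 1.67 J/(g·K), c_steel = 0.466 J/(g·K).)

Net heat exchanged in the isolated system is zero:
471·c·(57.2 − 237) + 760·1.67·(57.2 − 24.1) + 301·0.466·(57.2 − 24.1) = 0
-84686 c = -46653
c = -46653/-84686 ≈ 0.5509 J/(g·K)

c ≈ 0.551 J/(g·K)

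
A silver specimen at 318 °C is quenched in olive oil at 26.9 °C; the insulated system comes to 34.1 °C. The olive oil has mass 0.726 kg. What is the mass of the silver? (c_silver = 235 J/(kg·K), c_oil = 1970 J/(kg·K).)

m ≈ 0.154 kg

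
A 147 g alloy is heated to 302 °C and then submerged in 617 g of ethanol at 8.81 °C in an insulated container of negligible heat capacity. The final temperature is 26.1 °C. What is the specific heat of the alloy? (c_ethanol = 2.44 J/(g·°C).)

c ≈ 0.642 J/(g·°C)

Net heat exchanged in the isolated system is zero:
147×c×(26.1 − 302) + 617×2.44×(26.1 − 8.81) = 0
-40557 c = -26030
c = -26030/-40557 ≈ 0.6418 J/(g·°C)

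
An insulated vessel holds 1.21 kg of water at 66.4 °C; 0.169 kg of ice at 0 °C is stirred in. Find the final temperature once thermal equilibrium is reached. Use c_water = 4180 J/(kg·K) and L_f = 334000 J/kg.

Energy conservation, ΣQ = 0:
melt ice: 0.169·334000 = 56446; warm the meltwater: 706.42 T; water cools: 1.21·4180·(T − 66.4) = 5057.8(T − 66.4)
5764.2 T = 335838 − 56446 = 279392
T ≈ 48.47 °C — above 0 °C, consistent with complete melting.

T_f ≈ 48.5 °C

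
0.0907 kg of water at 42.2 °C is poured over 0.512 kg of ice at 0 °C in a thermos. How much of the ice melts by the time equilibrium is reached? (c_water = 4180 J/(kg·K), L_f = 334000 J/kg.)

m_melted ≈ 0.0479 kg

Water can give up m c ΔT = 0.0907·4180·42.2 = 15999 J before reaching 0 °C.
Melting all 0.512 kg of ice would need 0.512·334000 = 171008 J.
15999 J < 171008 J, so only part of the ice melts and the system sits at 0 °C.
m_melt = 15999 / L_f = 0.0479 kg.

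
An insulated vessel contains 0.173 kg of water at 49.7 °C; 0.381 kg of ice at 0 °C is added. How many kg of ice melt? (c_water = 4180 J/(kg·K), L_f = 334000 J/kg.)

Water can give up m c ΔT = 0.173×4180×49.7 = 35940 J before reaching 0 °C.
To melt every bit of ice: 0.381×334000 = 127254 J.
That's not enough to melt it all — equilibrium is at 0 °C with ice remaining.
m_melted×334000 = 35940  ⇒  m_melted ≈ 0.1076 kg.

m_melted ≈ 0.108 kg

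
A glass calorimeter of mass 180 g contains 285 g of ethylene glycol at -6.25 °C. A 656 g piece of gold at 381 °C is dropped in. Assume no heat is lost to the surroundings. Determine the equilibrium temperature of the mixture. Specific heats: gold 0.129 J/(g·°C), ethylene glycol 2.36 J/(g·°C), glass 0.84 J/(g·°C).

T_f ≈ 29.8 °C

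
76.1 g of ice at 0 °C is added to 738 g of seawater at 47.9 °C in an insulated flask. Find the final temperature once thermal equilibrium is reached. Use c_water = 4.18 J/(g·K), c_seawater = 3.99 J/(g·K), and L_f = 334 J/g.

Net heat exchanged in the isolated system is zero:
melt ice: 76.1·334 = 25417
  meltwater 0→T: 76.1·4.18·T = 318.1 T
  seawater: 2944.6(T − 47.9)
3262.7 T = 141047 − 25417 = 115630
T ≈ 35.44 °C. Since T > 0 °C, the all-ice-melts assumption holds.

T_f ≈ 35.4 °C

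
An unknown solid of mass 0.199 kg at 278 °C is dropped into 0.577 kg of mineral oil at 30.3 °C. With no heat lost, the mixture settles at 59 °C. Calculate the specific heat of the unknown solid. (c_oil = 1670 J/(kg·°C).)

Energy conservation, ΣQ = 0:
0.199×c×(59 − 278) + 0.577×1670×(59 − 30.3) = 0
-43.58 c = -27655
c = -27655/-43.58 ≈ 634.6 J/(kg·°C)

c ≈ 635 J/(kg·°C)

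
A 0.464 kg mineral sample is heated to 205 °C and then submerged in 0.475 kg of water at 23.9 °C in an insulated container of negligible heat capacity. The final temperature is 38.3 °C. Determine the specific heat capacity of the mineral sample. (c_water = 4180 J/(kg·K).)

m_s c (T_s − T_f) = m_water c_water (T_f − T_0):
0.464·c·(205 − 38.3) = 0.475·4180·(38.3 − 23.9)
77.35 c = 28591  ⇒  c ≈ 369.6 J/(kg·K)

c ≈ 370 J/(kg·K)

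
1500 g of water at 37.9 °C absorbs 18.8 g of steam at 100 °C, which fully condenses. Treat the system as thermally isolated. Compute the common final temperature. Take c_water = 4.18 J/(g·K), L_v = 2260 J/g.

T_f ≈ 45.4 °C

Let T be the final temperature. ΣQ_i = 0:
condense steam: −18.8·2260 = −42488
  condensate cools 100→T: 18.8·4.18·(T − 100) = 78.58(T − 100)
  original water: 6270(T − 37.9)
6348.6 T = 42488 + 7858.4 + 237633 = 287979
T ≈ 45.36 °C — below 100 °C, confirming all the steam condensed.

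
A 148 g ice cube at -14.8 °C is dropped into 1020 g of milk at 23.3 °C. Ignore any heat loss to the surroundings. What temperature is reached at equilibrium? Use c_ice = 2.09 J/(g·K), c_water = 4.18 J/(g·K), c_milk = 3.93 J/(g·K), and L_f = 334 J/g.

T_f ≈ 8.5 °C

Energy conservation, ΣQ = 0:
ice -14.8→0 °C: 148·2.09·14.8 = 4577.9; melt ice: 148·334 = 49432; meltwater 0→T: 148·4.18·T = 618.64 T; milk cools: 1020·3.93·(T − 23.3) = 4008.6(T − 23.3)
4627.2 T = 93400 − 54010 = 39390
T ≈ 8.51 °C. Since T > 0 °C, the all-ice-melts assumption holds.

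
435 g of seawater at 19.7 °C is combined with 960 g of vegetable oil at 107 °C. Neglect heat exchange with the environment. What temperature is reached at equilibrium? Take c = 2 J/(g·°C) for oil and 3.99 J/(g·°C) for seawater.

T_f ≈ 65.6 °C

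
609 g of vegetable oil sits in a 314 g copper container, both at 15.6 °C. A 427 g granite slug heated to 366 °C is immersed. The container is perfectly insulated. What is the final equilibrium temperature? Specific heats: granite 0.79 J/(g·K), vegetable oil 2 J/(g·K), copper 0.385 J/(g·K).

Conservation of energy gives ΣQ = 0:
427*0.79*(T − 366) + 609*2*(T − 15.6) + 314*0.385*(T − 15.6) = 0
337.33(T − 366) + 1218(T − 15.6) + 120.89(T − 15.6) = 0
(337.33 + 1218 + 120.89) T = 337.33*366 + 1218*15.6 + 120.89*15.6
T = 144349 / 1676.2 = 86.1 °C

T_f ≈ 86.1 °C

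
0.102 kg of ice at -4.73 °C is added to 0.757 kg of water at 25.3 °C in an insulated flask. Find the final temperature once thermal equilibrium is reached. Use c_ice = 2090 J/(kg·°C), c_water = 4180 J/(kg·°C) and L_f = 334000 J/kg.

T_f ≈ 12.5 °C

Energy balance with sensible and latent terms:
warm ice to 0 °C: 0.102·2090·(0 − (-4.73)) = 1008.3; fusion: m_ice L_f = 0.102·334000 = 34068; meltwater 0→T: 0.102·4180·T = 426.36 T; water cools: 0.757·4180·(T − 25.3) = 3164.3(T − 25.3)
3590.6 T = 80056 − 35076 = 44979
T ≈ 12.53 °C (positive, so assuming full melt was valid).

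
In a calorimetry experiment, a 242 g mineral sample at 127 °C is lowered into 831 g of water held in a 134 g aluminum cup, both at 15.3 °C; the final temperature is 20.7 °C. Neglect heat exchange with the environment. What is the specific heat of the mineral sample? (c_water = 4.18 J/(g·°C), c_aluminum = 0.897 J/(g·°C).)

Energy conservation, ΣQ = 0:
242×c×(20.7 − 127) + 831×4.18×(20.7 − 15.3) + 134×0.897×(20.7 − 15.3) = 0
-25725 c = -19406
c = -19406/-25725 ≈ 0.7544 J/(g·°C)

c ≈ 0.754 J/(g·°C)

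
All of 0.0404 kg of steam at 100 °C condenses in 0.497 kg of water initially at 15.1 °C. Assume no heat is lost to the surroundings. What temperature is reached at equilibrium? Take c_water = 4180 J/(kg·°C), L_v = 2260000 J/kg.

Sum of m c ΔT and latent-heat terms is zero:
steam→water at 100 °C releases m L_v = 0.0404·2260000 = 91304
  condensate cools 100→T: 0.0404·4180·(T − 100) = 168.87(T − 100)
  water warms: 0.497·4180·(T − 15.1) = 2077.5(T − 15.1)
2246.3 T = 91304 + 16887 + 31370 = 139561
T ≈ 62.13 °C — below 100 °C, confirming all the steam condensed.

T_f ≈ 62.1 °C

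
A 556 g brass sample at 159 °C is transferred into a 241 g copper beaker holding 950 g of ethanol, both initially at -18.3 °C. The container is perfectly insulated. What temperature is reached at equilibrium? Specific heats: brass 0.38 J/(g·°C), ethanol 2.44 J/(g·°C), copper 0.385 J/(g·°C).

Setting the total heat transfer to zero:
556*0.38*(T − 159) + 950*2.44*(T − (-18.3)) + 241*0.385*(T − (-18.3)) = 0
211.28(T − 159) + 2318(T − (-18.3)) + 92.78(T − (-18.3)) = 0
(211.28 + 2318 + 92.78) T = 211.28*159 + 2318*(-18.3) + 92.78*(-18.3)
T = -10524/2622.1 ≈ -4.01 °C

T_f ≈ -4.0 °C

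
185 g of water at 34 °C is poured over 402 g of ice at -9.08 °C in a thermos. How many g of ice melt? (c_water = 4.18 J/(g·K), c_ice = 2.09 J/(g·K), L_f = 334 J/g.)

m_melted ≈ 55.9 g

Heat available from the water dropping to 0 °C: 185·4.18·34 = 26292 J.
Of that, 402·2.09·9.08 = 7628.8 J goes to bring the ice to 0 °C, leaving 18663 J.
To melt every bit of ice: 402·334 = 134268 J.
That's not enough to melt it all — equilibrium is at 0 °C with ice remaining.
Mass melted = 18663/334 ≈ 55.88 g.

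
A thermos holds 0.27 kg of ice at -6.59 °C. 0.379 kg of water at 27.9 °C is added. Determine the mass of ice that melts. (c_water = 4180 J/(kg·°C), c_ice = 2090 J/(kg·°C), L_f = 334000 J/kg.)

Heat available from the water dropping to 0 °C: 0.379·4180·27.9 = 44200 J.
Warming the ice to 0 °C takes 0.27·2090·6.59 = 3718.7 J, leaving 40481 J for melting.
Fully melting the ice requires m_ice L_f = 0.27·334000 = 90180 J.
That's not enough to melt it all — equilibrium is at 0 °C with ice remaining.
Mass melted = 40481/334000 ≈ 0.1212 kg.

m_melted ≈ 0.121 kg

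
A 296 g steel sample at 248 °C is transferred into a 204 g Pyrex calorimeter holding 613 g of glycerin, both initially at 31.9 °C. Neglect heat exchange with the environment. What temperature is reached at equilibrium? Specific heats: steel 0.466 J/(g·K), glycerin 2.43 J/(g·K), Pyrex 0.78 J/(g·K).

Heat gained plus heat lost sum to zero:
296×0.466×(T − 248) + 613×2.43×(T − 31.9) + 204×0.78×(T − 31.9) = 0
137.94(T − 248) + 1489.6(T − 31.9) + 159.12(T − 31.9) = 0
(137.94 + 1489.6 + 159.12) T = 137.94×248 + 1489.6×31.9 + 159.12×31.9
T ≈ 48.58 °C

T_f ≈ 48.6 °C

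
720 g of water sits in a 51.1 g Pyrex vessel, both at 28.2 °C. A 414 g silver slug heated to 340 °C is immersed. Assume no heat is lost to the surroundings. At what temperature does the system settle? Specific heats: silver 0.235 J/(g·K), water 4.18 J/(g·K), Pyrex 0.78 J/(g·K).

Net heat exchanged in the isolated system is zero:
414·0.235·(T − 340) + 720·4.18·(T − 28.2) + 51.1·0.78·(T − 28.2) = 0
97.29(T − 340) + 3009.6(T − 28.2) + 39.86(T − 28.2) = 0
(97.29 + 3009.6 + 39.86) T = 97.29·340 + 3009.6·28.2 + 39.86·28.2
T ≈ 37.84 °C

T_f ≈ 37.8 °C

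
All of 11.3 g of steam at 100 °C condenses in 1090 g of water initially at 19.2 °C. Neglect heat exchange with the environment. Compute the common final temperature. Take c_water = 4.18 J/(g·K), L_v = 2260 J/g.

T_f ≈ 25.6 °C

Let T be the final temperature. ΣQ_i = 0:
condense steam: −11.3×2260 = −25538; condensate cools 100→T: 11.3×4.18×(T − 100) = 47.23(T − 100); water warms: 1090×4.18×(T − 19.2) = 4556.2(T − 19.2)
4603.4 T = 25538 + 4723.4 + 87479 = 117740
T ≈ 25.58 °C, under the boiling point, so the assumption holds.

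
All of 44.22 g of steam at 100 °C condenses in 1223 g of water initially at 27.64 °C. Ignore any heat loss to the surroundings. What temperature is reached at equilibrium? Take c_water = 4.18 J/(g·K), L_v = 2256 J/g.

T_f ≈ 49.0 °C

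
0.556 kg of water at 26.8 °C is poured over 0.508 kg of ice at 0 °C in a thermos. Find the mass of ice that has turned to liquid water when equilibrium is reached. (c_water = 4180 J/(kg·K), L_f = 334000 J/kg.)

Heat available from the water dropping to 0 °C: 0.556×4180×26.8 = 62285 J.
Melting all 0.508 kg of ice would need 0.508×334000 = 169672 J.
Since 62285 < 169672 J, not all the ice melts; equilibrium is at 0 °C.
m_melted×334000 = 62285  ⇒  m_melted ≈ 0.1865 kg.

m_melted ≈ 0.186 kg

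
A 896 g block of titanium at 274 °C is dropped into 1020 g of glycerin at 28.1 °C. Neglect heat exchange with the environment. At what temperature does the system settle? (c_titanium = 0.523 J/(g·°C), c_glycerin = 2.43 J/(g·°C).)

T_f ≈ 67.2 °C

Energy conservation, ΣQ = 0:
896·0.523·(T − 274) + 1020·2.43·(T − 28.1) = 0
468.61(T − 274) + 2478.6(T − 28.1) = 0
(468.61 + 2478.6) T = 468.61·274 + 2478.6·28.1
T = 198047/2947.2 ≈ 67.20 °C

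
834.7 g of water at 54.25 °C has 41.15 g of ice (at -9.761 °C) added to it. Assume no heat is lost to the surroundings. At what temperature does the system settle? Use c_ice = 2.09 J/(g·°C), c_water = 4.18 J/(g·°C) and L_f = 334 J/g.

T_f ≈ 47.7 °C

Let T be the final temperature. ΣQ_i = 0:
warm ice to 0 °C: 41.15·2.09·(0 − (-9.761)) = 839.48; melt ice: 41.15·334 = 13744; warm the meltwater: 172.01 T; water: 3489(T − 54.25)
3661.1 T = 189281 − 14584 = 174697
T ≈ 47.72 °C. Since T > 0 °C, the all-ice-melts assumption holds.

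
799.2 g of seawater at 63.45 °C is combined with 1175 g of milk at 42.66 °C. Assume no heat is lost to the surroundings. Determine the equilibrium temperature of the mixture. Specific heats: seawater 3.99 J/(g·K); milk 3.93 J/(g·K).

T_f ≈ 51.2 °C

Set heat shed by the hot body equal to heat absorbed by the cold body:
799.2·3.99·(63.45 − T) = 1175·3.93·(T − 42.66)
3188.8(63.45 − T) = 4617.8(T − 42.66)
7806.6 T = 399323  ⇒  T ≈ 51.15 °C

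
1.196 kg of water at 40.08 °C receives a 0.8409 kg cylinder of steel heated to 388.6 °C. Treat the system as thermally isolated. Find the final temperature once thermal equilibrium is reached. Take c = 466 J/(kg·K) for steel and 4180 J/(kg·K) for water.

T_f ≈ 65.4 °C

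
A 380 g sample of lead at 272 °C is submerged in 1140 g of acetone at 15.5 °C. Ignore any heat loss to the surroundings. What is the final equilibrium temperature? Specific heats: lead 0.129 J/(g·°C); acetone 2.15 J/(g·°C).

With ΣQ=0 the equilibrium temperature is the m·c-weighted mean:
T_f = (49.02*272 + 2451*15.5) / (49.02 + 2451)
    = 51324 / 2500 ≈ 20.53 °C

T_f ≈ 20.5 °C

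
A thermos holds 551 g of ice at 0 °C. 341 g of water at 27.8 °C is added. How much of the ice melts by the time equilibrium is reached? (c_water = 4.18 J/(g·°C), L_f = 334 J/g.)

m_melted ≈ 119 g

Water can give up m c ΔT = 341×4.18×27.8 = 39626 J before reaching 0 °C.
To melt every bit of ice: 551×334 = 184034 J.
39626 J < 184034 J, so only part of the ice melts and the system sits at 0 °C.
Mass melted = 39626/334 ≈ 118.6 g.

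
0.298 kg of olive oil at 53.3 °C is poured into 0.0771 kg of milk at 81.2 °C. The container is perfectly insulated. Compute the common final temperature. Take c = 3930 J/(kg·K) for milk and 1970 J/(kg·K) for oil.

Net heat exchanged in the isolated system is zero:
0.0771*3930*(T − 81.2) + 0.298*1970*(T − 53.3) = 0
890.06 T = 55894
T ≈ 62.80 °C

T_f ≈ 62.8 °C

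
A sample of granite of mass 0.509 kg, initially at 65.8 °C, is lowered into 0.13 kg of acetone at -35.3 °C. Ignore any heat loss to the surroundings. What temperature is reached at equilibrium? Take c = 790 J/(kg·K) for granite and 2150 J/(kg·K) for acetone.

With ΣQ=0 the equilibrium temperature is the m·c-weighted mean:
T_f = (402.11*65.8 + 279.5*(-35.3)) / (402.11 + 279.5)
    = 16592 / 681.61 ≈ 24.34 °C

T_f ≈ 24.3 °C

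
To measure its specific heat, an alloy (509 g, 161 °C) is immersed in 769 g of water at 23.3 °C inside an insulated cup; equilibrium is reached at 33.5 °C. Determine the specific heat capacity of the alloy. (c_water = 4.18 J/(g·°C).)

m_s c (T_s − T_f) = m_water c_water (T_f − T_0):
509·c·(161 − 33.5) = 769·4.18·(33.5 − 23.3)
64898 c = 32787  ⇒  c ≈ 0.5052 J/(g·°C)

c ≈ 0.505 J/(g·°C)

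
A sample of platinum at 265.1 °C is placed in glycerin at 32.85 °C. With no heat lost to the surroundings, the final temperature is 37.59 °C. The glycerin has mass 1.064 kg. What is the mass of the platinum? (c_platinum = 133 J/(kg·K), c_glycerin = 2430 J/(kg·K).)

m ≈ 0.405 kg

Energy conservation, ΣQ = 0:
m×133×(37.59 − 265.1) + 1.064×2430×(37.59 − 32.85) = 0
-30259 m = -12255
m = -12255/-30259 ≈ 0.405 kg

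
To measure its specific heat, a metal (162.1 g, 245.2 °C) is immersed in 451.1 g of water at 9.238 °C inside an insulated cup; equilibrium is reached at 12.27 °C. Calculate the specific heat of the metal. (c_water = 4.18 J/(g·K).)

Net heat exchanged in the isolated system is zero:
162.1·c·(12.27 − 245.2) + 451.1·4.18·(12.27 − 9.238) = 0
-37758 c = -5717.1
c = -5717.1/-37758 ≈ 0.1514 J/(g·K)

c ≈ 0.151 J/(g·K)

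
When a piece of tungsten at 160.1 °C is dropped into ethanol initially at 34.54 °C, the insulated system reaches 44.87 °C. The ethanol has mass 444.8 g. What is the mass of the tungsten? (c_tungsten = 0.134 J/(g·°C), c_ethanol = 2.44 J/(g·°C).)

m ≈ 726 g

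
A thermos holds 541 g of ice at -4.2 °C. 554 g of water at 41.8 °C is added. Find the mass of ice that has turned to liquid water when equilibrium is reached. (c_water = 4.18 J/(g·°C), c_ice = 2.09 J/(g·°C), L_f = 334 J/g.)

m_melted ≈ 276 g

Cooling the water to 0 °C releases 554×4.18×41.8 = 96797 J.
Of that, 541×2.09×4.2 = 4748.9 J goes to bring the ice to 0 °C, leaving 92048 J.
Fully melting the ice requires m_ice L_f = 541×334 = 180694 J.
Since 92048 < 180694 J, not all the ice melts; equilibrium is at 0 °C.
m_melt = 92048 / L_f = 275.6 g.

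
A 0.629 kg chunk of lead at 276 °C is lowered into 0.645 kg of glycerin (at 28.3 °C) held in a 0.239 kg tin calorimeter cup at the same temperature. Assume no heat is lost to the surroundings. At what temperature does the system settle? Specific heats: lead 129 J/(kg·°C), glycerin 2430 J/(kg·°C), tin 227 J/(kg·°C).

T_f ≈ 40.1 °C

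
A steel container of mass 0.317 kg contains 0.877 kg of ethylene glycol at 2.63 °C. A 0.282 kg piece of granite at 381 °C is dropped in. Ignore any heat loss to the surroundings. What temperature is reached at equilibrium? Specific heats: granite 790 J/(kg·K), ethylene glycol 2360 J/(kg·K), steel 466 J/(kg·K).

Conservation of energy gives ΣQ = 0:
0.282*790*(T − 381) + 0.877*2360*(T − 2.63) + 0.317*466*(T − 2.63) = 0
2440.2 T = 90711
T = 90711/2440.2 ≈ 37.17 °C

T_f ≈ 37.2 °C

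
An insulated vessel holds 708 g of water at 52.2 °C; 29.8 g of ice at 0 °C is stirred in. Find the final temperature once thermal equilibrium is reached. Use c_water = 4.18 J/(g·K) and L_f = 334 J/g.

Sum of m c ΔT and latent-heat terms is zero:
latent heat to melt: 29.8×334 = 9953.2; warm the meltwater: 124.56 T; water: 2959.4(T − 52.2)
3084 T = 154483 − 9953.2 = 144530
T ≈ 46.86 °C (positive, so assuming full melt was valid).

T_f ≈ 46.9 °C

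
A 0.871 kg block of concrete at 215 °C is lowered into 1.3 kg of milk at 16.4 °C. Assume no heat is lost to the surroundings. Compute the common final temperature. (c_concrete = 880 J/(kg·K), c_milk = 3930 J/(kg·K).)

Taking heat into each body as positive, Σ m c ΔT = 0:
0.871*880*(T − 215) + 1.3*3930*(T − 16.4) = 0
766.48(T − 215) + 5109(T − 16.4) = 0
(766.48 + 5109) T = 766.48*215 + 5109*16.4
T ≈ 42.31 °C

T_f ≈ 42.3 °C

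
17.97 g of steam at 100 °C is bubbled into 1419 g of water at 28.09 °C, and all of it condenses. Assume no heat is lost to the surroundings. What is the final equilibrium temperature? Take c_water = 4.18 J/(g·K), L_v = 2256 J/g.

T_f ≈ 35.7 °C

Let T be the final temperature. ΣQ_i = 0:
latent heat released on condensation: 17.97×2256 = 40540
  condensed water 100 °C→T: 75.11(T − 100)
  water warms: 1419×4.18×(T − 28.09) = 5931.4(T − 28.09)
6006.5 T = 40540 + 7511.5 + 166614 = 214665
T ≈ 35.74 °C (< 100 °C, so full condensation is consistent).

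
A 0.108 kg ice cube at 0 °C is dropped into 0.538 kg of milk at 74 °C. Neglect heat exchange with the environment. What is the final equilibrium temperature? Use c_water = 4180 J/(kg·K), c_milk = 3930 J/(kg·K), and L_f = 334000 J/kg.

Energy balance with sensible and latent terms:
fusion: m_ice L_f = 0.108×334000 = 36072; warm the meltwater: 451.44 T; milk: 2114.3(T − 74)
2565.8 T = 156461 − 36072 = 120389
T ≈ 46.92 °C. Since T > 0 °C, the all-ice-melts assumption holds.

T_f ≈ 46.9 °C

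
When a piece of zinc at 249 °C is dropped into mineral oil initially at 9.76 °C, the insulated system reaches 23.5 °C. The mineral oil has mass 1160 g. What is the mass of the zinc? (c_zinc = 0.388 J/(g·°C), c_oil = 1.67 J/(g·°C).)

Heat lost by the zinc = heat gained by the oil:
m·0.388·(249 − 23.5) = 1160·1.67·(23.5 − 9.76)
87.49 m = 26617  ⇒  m ≈ 304.2 g

m ≈ 304 g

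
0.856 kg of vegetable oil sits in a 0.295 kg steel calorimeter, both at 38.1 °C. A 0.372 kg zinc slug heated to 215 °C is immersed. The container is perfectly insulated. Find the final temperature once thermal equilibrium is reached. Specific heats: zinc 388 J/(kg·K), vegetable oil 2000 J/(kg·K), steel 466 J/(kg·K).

T_f ≈ 50.9 °C

T_f is the heat-capacity-weighted average of the initial temperatures:
T_f = (144.34·215 + 1712·38.1 + 137.47·38.1) / (144.34 + 1712 + 137.47)
    = 101497 / 1993.8 ≈ 50.91 °C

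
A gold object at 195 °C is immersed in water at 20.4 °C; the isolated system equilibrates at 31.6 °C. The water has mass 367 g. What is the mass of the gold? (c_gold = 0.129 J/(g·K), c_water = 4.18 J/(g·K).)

m ≈ 815 g

Heat lost by the gold = heat gained by the water:
m×0.129×(195 − 31.6) = 367×4.18×(31.6 − 20.4)
21.08 m = 17181  ⇒  m ≈ 815.1 g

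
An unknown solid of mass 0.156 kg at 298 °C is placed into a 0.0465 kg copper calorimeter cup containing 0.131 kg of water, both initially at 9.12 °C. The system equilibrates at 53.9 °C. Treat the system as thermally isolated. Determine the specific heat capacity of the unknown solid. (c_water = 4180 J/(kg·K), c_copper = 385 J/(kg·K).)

c ≈ 665 J/(kg·K)

Net heat exchanged in the isolated system is zero:
0.156×c×(53.9 − 298) + 0.131×4180×(53.9 − 9.12) + 0.0465×385×(53.9 − 9.12) = 0
-38.08 c = -25322
c = -25322/-38.08 ≈ 665 J/(kg·K)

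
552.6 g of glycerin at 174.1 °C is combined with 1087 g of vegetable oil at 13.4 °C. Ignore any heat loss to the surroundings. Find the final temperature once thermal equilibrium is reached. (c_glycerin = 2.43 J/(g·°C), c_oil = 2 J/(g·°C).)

T_f ≈ 74.8 °C

Conservation of energy gives ΣQ = 0:
552.6×2.43×(T − 174.1) + 1087×2×(T − 13.4) = 0
1342.8(T − 174.1) + 2174(T − 13.4) = 0
3516.8 T = 262916
T = 262916/3516.8 ≈ 74.76 °C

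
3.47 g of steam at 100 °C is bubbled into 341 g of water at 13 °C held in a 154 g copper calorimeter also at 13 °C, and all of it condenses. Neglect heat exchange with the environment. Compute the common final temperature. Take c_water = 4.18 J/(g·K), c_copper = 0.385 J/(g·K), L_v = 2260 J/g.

T_f ≈ 19.1 °C

Sum of m c ΔT and latent-heat terms is zero:
latent heat released on condensation: 3.47×2260 = 7842.2
  condensed water 100 °C→T: 14.5(T − 100)
  original water: 1425.4(T − 13)
  cup: 59.29(T − 13)
1499.2 T = 7842.2 + 1450.5 + 19301 = 28593
T ≈ 19.07 °C — below 100 °C, confirming all the steam condensed.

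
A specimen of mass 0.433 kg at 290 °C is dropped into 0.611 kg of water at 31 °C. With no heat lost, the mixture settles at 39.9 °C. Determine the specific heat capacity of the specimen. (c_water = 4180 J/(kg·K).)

c ≈ 210 J/(kg·K)

Energy conservation, ΣQ = 0:
0.433·c·(39.9 − 290) + 0.611·4180·(39.9 − 31) = 0
-108.29 c = -22730
c = -22730/-108.29 ≈ 209.9 J/(kg·K)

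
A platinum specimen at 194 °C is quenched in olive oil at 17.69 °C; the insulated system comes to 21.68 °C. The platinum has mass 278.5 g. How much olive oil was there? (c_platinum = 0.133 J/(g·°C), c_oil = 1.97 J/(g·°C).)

Heat lost by the platinum = heat gained by the oil:
278.5·0.133·(194 − 21.68) = m·1.97·(21.68 − 17.69)
7.86 m = 6382.8  ⇒  m ≈ 812 g

m ≈ 812 g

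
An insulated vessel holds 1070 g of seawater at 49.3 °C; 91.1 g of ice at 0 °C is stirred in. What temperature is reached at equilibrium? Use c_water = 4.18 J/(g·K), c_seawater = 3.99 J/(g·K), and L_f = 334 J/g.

Net heat exchanged in the isolated system is zero:
melt ice: 91.1×334 = 30427
  warm the meltwater: 380.8 T
  seawater cools: 1070×3.99×(T − 49.3) = 4269.3(T − 49.3)
4650.1 T = 210476 − 30427 = 180049
T ≈ 38.72 °C — above 0 °C, consistent with complete melting.

T_f ≈ 38.7 °C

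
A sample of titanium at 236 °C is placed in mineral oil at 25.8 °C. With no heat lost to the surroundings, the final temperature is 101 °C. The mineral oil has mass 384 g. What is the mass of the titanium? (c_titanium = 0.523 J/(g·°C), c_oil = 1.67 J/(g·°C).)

m ≈ 683 g

Heat lost by the titanium = heat gained by the oil:
m×0.523×(236 − 101) = 384×1.67×(101 − 25.8)
70.61 m = 48224  ⇒  m ≈ 683 g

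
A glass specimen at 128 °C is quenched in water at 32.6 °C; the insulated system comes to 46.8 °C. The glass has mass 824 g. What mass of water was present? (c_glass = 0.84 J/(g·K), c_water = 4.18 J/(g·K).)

m ≈ 947 g

Heat lost by the glass = heat gained by the water:
824×0.84×(128 − 46.8) = m×4.18×(46.8 − 32.6)
59.36 m = 56203  ⇒  m ≈ 946.9 g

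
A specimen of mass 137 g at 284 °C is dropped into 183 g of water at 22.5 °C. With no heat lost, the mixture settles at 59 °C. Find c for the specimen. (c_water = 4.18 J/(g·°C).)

c ≈ 0.906 J/(g·°C)

Heat gained plus heat lost sum to zero:
137·c·(59 − 284) + 183·4.18·(59 − 22.5) = 0
-30825 c = -27920
c = -27920/-30825 ≈ 0.9058 J/(g·°C)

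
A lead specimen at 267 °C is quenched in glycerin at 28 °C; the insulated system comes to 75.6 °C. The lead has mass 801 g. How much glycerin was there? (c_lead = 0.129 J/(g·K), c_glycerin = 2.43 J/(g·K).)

m ≈ 171 g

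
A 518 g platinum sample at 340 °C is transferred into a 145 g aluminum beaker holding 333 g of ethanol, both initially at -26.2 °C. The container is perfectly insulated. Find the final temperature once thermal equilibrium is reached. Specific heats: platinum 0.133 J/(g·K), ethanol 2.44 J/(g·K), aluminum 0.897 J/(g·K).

T_f ≈ -1.3 °C

Energy conservation, ΣQ = 0:
518·0.133·(T − 340) + 333·2.44·(T − (-26.2)) + 145·0.897·(T − (-26.2)) = 0
(68.89 + 812.52 + 130.06) T = 68.89·340 + 812.52·(-26.2) + 130.06·(-26.2)
T = -1271.8/1011.5 ≈ -1.26 °C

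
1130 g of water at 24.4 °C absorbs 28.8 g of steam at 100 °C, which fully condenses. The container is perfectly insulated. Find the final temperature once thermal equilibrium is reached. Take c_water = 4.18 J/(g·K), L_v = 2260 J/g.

T_f ≈ 39.7 °C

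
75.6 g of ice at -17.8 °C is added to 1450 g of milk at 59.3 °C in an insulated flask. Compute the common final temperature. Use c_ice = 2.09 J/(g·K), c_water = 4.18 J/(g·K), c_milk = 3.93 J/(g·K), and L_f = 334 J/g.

Let T be the final temperature. ΣQ_i = 0:
warm ice to 0 °C: 75.6×2.09×(0 − (-17.8)) = 2812.5
  latent heat to melt: 75.6×334 = 25250
  meltwater 0→T: 75.6×4.18×T = 316.01 T
  milk cools: 1450×3.93×(T − 59.3) = 5698.5(T − 59.3)
6014.5 T = 337921 − 28063 = 309858
T ≈ 51.52 °C — above 0 °C, consistent with complete melting.

T_f ≈ 51.5 °C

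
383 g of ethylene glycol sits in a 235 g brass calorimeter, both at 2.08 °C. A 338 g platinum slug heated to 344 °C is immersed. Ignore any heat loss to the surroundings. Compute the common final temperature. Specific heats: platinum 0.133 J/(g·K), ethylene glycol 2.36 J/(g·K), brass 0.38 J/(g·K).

T_f ≈ 16.9 °C

With ΣQ=0 the equilibrium temperature is the m·c-weighted mean:
T_f = (44.95*344 + 903.88*2.08 + 89.3*2.08) / (44.95 + 903.88 + 89.3)
    = 17530 / 1038.1 ≈ 16.89 °C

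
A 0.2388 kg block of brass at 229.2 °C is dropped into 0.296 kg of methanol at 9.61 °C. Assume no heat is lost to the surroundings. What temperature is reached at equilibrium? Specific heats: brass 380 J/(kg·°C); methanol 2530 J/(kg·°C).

T_f ≈ 33.3 °C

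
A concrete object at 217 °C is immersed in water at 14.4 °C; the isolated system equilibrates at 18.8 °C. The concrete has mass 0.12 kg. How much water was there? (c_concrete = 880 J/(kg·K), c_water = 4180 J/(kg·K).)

m ≈ 1.14 kg

Energy conservation, ΣQ = 0:
0.12×880×(18.8 − 217) + m×4180×(18.8 − 14.4) = 0
18392 m = 20930
m = 20930/18392 ≈ 1.138 kg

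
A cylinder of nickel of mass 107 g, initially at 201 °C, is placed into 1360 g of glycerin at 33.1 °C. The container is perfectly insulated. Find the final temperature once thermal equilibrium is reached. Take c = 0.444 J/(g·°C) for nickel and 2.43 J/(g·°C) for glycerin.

Set heat shed by the hot body equal to heat absorbed by the cold body:
107·0.444·(201 − T) = 1360·2.43·(T − 33.1)
47.51(201 − T) = 3304.8(T − 33.1)
3352.3 T = 118938  ⇒  T ≈ 35.48 °C

T_f ≈ 35.5 °C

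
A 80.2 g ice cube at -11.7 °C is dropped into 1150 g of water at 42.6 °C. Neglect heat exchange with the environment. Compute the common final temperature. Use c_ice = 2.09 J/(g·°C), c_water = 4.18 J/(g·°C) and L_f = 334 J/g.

Taking heat into each body as positive, Σ m c ΔT = 0:
warm ice to 0 °C: 80.2×2.09×(0 − (-11.7)) = 1961.1; latent heat to melt: 80.2×334 = 26787; meltwater 0→T: 80.2×4.18×T = 335.24 T; water cools: 1150×4.18×(T − 42.6) = 4807(T − 42.6)
5142.2 T = 204778 − 28748 = 176030
T ≈ 34.23 °C (positive, so assuming full melt was valid).

T_f ≈ 34.2 °C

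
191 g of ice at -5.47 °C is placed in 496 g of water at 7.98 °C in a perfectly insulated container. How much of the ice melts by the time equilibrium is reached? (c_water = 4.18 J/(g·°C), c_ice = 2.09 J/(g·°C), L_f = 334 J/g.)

m_melted ≈ 43 g

Water can give up m c ΔT = 496·4.18·7.98 = 16545 J before reaching 0 °C.
Warming the ice to 0 °C takes 191·2.09·5.47 = 2183.6 J, leaving 14361 J for melting.
Fully melting the ice requires m_ice L_f = 191·334 = 63794 J.
14361 J < 63794 J, so only part of the ice melts and the system sits at 0 °C.
m_melt = 14361 / L_f = 43 g.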